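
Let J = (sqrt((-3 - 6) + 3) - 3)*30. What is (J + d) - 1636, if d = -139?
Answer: -1865 + 30*I*sqrt(6) ≈ -1865.0 + 73.485*I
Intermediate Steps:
J = -90 + 30*I*sqrt(6) (J = (sqrt(-9 + 3) - 3)*30 = (sqrt(-6) - 3)*30 = (I*sqrt(6) - 3)*30 = (-3 + I*sqrt(6))*30 = -90 + 30*I*sqrt(6) ≈ -90.0 + 73.485*I)
(J + d) - 1636 = ((-90 + 30*I*sqrt(6)) - 139) - 1636 = (-229 + 30*I*sqrt(6)) - 1636 = -1865 + 30*I*sqrt(6)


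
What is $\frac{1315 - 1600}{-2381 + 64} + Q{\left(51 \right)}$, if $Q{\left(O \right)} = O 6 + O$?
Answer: $\frac{827454}{2317} \approx 357.12$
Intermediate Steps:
$Q{\left(O \right)} = 7 O$ ($Q{\left(O \right)} = 6 O + O = 7 O$)
$\frac{1315 - 1600}{-2381 + 64} + Q{\left(51 \right)} = \frac{1315 - 1600}{-2381 + 64} + 7 \cdot 51 = - \frac{285}{-2317} + 357 = \left(-285\right) \left(- \frac{1}{2317}\right) + 357 = \frac{285}{2317} + 357 = \frac{827454}{2317}$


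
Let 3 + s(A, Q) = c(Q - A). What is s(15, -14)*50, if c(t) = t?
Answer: -1600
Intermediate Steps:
s(A, Q) = -3 + Q - A (s(A, Q) = -3 + (Q - A) = -3 + Q - A)
s(15, -14)*50 = (-3 - 14 - 1*15)*50 = (-3 - 14 - 15)*50 = -32*50 = -1600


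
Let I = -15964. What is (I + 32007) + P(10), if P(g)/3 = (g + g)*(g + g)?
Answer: 17243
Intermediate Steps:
P(g) = 12*g**2 (P(g) = 3*((g + g)*(g + g)) = 3*((2*g)*(2*g)) = 3*(4*g**2) = 12*g**2)
(I + 32007) + P(10) = (-15964 + 32007) + 12*10**2 = 16043 + 12*100 = 16043 + 1200 = 17243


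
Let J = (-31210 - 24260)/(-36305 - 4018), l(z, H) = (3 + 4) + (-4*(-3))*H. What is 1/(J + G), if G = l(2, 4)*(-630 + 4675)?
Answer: 13441/2990304965 ≈ 4.4949e-6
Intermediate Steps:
l(z, H) = 7 + 12*H
J = 18490/13441 (J = -55470/(-40323) = -55470*(-1/40323) = 18490/13441 ≈ 1.3756)
G = 222475 (G = (7 + 12*4)*(-630 + 4675) = (7 + 48)*4045 = 55*4045 = 222475)
1/(J + G) = 1/(18490/13441 + 222475) = 1/(2990304965/13441) = 13441/2990304965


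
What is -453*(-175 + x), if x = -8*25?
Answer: 169875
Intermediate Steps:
x = -200
-453*(-175 + x) = -453*(-175 - 200) = -453*(-375) = 169875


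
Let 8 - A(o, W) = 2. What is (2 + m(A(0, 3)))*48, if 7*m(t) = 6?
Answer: 960/7 ≈ 137.14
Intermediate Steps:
A(o, W) = 6 (A(o, W) = 8 - 1*2 = 8 - 2 = 6)
m(t) = 6/7 (m(t) = (⅐)*6 = 6/7)
(2 + m(A(0, 3)))*48 = (2 + 6/7)*48 = (20/7)*48 = 960/7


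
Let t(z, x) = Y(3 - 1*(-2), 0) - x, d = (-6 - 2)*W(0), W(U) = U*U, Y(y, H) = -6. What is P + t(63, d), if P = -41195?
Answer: -41201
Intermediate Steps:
W(U) = U²
d = 0 (d = (-6 - 2)*0² = -8*0 = 0)
t(z, x) = -6 - x
P + t(63, d) = -41195 + (-6 - 1*0) = -41195 + (-6 + 0) = -41195 - 6 = -41201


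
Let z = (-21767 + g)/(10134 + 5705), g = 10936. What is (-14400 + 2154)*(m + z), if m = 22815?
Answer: -4425165012684/15839 ≈ -2.7938e+8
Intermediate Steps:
z = -10831/15839 (z = (-21767 + 10936)/(10134 + 5705) = -10831/15839 ≈ -0.68382)
(-14400 + 2154)*(m + z) = (-14400 + 2154)*(22815 - 10831/15839) = -12246*361355954/15839 = -4425165012684/15839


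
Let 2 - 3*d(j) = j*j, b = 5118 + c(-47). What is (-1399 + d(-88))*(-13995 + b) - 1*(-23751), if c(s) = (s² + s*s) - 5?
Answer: 17788983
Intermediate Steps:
c(s) = -5 + 2*s² (c(s) = (s² + s²) - 5 = 2*s² - 5 = -5 + 2*s²)
b = 9531 (b = 5118 + (-5 + 2*(-47)²) = 5118 + (-5 + 2*2209) = 5118 + (-5 + 4418) = 5118 + 4413 = 9531)
d(j) = ⅔ - j²/3 (d(j) = ⅔ - j*j/3 = ⅔ - j²/3)
(-1399 + d(-88))*(-13995 + b) - 1*(-23751) = (-1399 + (⅔ - ⅓*(-88)²))*(-13995 + 9531) - 1*(-23751) = (-1399 + (⅔ - ⅓*7744))*(-4464) + 23751 = (-1399 + (⅔ - 7744/3))*(-4464) + 23751 = (-1399 - 7742/3)*(-4464) + 23751 = -11939/3*(-4464) + 23751 = 17765232 + 23751 = 17788983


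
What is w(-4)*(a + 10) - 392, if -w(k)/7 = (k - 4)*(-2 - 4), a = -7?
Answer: -1400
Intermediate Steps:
w(k) = -168 + 42*k (w(k) = -7*(k - 4)*(-2 - 4) = -7*(-4 + k)*(-6) = -7*(24 - 6*k) = -168 + 42*k)
w(-4)*(a + 10) - 392 = (-168 + 42*(-4))*(-7 + 10) - 392 = (-168 - 168)*3 - 392 = -336*3 - 392 = -1008 - 392 = -1400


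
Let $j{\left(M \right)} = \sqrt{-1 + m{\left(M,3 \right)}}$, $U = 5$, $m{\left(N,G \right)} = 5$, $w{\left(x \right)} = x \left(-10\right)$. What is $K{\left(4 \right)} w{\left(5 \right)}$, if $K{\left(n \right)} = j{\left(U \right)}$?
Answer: $-100$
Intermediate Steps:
$w{\left(x \right)} = - 10 x$
$j{\left(M \right)} = 2$ ($j{\left(M \right)} = \sqrt{-1 + 5} = \sqrt{4} = 2$)
$K{\left(n \right)} = 2$
$K{\left(4 \right)} w{\left(5 \right)} = 2 \left(\left(-10\right) 5\right) = 2 \left(-50\right) = -100$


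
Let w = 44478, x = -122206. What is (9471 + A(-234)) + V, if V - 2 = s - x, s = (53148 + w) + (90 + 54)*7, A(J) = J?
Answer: 230079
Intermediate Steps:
s = 98634 (s = (53148 + 44478) + (90 + 54)*7 = 97626 + 144*7 = 97626 + 1008 = 98634)
V = 220842 (V = 2 + (98634 - 1*(-122206)) = 2 + (98634 + 122206) = 2 + 220840 = 220842)
(9471 + A(-234)) + V = (9471 - 234) + 220842 = 9237 + 220842 = 230079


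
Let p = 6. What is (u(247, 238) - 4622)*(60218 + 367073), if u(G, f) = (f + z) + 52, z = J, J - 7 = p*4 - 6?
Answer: -1840342337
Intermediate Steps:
J = 25 (J = 7 + (6*4 - 6) = 7 + (24 - 6) = 7 + 18 = 25)
z = 25
u(G, f) = 77 + f (u(G, f) = (f + 25) + 52 = (25 + f) + 52 = 77 + f)
(u(247, 238) - 4622)*(60218 + 367073) = ((77 + 238) - 4622)*(60218 + 367073) = (315 - 4622)*427291 = -4307*427291 = -1840342337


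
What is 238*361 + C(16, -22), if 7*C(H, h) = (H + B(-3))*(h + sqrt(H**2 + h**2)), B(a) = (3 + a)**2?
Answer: 601074/7 + 32*sqrt(185)/7 ≈ 85930.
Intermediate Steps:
C(H, h) = H*(h + sqrt(H**2 + h**2))/7 (C(H, h) = ((H + (3 - 3)**2)*(h + sqrt(H**2 + h**2)))/7 = ((H + 0**2)*(h + sqrt(H**2 + h**2)))/7 = ((H + 0)*(h + sqrt(H**2 + h**2)))/7 = (H*(h + sqrt(H**2 + h**2)))/7 = H*(h + sqrt(H**2 + h**2))/7)
238*361 + C(16, -22) = 238*361 + (1/7)*16*(-22 + sqrt(16**2 + (-22)**2)) = 85918 + (1/7)*16*(-22 + sqrt(256 + 484)) = 85918 + (1/7)*16*(-22 + sqrt(740)) = 85918 + (1/7)*16*(-22 + 2*sqrt(185)) = 85918 + (-352/7 + 32*sqrt(185)/7) = 601074/7 + 32*sqrt(185)/7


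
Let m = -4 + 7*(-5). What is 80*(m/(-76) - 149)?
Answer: -225700/19 ≈ -11879.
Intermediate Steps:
m = -39 (m = -4 - 35 = -39)
80*(m/(-76) - 149) = 80*(-39/(-76) - 149) = 80*(-39*(-1/76) - 149) = 80*(39/76 - 149) = 80*(-11285/76) = -225700/19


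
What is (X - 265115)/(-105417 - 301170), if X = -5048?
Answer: 270163/406587 ≈ 0.66446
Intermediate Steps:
(X - 265115)/(-105417 - 301170) = (-5048 - 265115)/(-105417 - 301170) = -270163/(-406587) = -270163*(-1/406587) = 270163/406587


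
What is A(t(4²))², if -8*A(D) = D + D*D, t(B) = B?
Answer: 1156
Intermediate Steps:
A(D) = -D/8 - D²/8 (A(D) = -(D + D*D)/8 = -(D + D²)/8 = -D/8 - D²/8)
A(t(4²))² = (-⅛*4²*(1 + 4²))² = (-⅛*16*(1 + 16))² = (-⅛*16*17)² = (-34)² = 1156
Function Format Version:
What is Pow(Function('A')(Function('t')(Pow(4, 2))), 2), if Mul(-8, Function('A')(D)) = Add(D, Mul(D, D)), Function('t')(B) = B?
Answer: 1156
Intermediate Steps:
Function('A')(D) = Add(Mul(Rational(-1, 8), D), Mul(Rational(-1, 8), Pow(D, 2))) (Function('A')(D) = Mul(Rational(-1, 8), Add(D, Mul(D, D))) = Mul(Rational(-1, 8), Add(D, Pow(D, 2))) = Add(Mul(Rational(-1, 8), D), Mul(Rational(-1, 8), Pow(D, 2))))
Pow(Function('A')(Function('t')(Pow(4, 2))), 2) = Pow(Mul(Rational(-1, 8), Pow(4, 2), Add(1, Pow(4, 2))), 2) = Pow(Mul(Rational(-1, 8), 16, Add(1, 16)), 2) = Pow(Mul(Rational(-1, 8), 16, 17), 2) = Pow(-34, 2) = 1156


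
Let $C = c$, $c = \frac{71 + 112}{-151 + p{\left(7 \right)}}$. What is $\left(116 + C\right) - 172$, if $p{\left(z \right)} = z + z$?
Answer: $- \frac{7855}{137} \approx -57.336$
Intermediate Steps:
$p{\left(z \right)} = 2 z$
$c = - \frac{183}{137}$ ($c = \frac{71 + 112}{-151 + 2 \cdot 7} = \frac{183}{-151 + 14} = \frac{183}{-137} = 183 \left(- \frac{1}{137}\right) = - \frac{183}{137} \approx -1.3358$)
$C = - \frac{183}{137} \approx -1.3358$
$\left(116 + C\right) - 172 = \left(116 - \frac{183}{137}\right) - 172 = \frac{15709}{137} - 172 = - \frac{7855}{137}$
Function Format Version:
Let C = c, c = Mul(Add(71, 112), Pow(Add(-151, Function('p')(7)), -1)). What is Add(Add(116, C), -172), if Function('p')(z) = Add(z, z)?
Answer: Rational(-7855, 137) ≈ -57.336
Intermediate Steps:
Function('p')(z) = Mul(2, z)
c = Rational(-183, 137) (c = Mul(Add(71, 112), Pow(Add(-151, Mul(2, 7)), -1)) = Mul(183, Pow(Add(-151, 14), -1)) = Mul(183, Pow(-137, -1)) = Mul(183, Rational(-1, 137)) = Rational(-183, 137) ≈ -1.3358)
C = Rational(-183, 137) ≈ -1.3358
Add(Add(116, C), -172) = Add(Add(116, Rational(-183, 137)), -172) = Add(Rational(15709, 137), -172) = Rational(-7855, 137)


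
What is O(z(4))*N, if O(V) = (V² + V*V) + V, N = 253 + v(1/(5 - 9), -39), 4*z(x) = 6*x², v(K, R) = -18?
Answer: 276360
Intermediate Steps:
z(x) = 3*x²/2 (z(x) = (6*x²)/4 = 3*x²/2)
N = 235 (N = 253 - 18 = 235)
O(V) = V + 2*V² (O(V) = (V² + V²) + V = 2*V² + V = V + 2*V²)
O(z(4))*N = (((3/2)*4²)*(1 + 2*((3/2)*4²)))*235 = (((3/2)*16)*(1 + 2*((3/2)*16)))*235 = (24*(1 + 2*24))*235 = (24*(1 + 48))*235 = (24*49)*235 = 1176*235 = 276360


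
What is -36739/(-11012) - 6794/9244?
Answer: 66199947/25448732 ≈ 2.6013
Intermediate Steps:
-36739/(-11012) - 6794/9244 = -36739*(-1/11012) - 6794*1/9244 = 36739/11012 - 3397/4622 = 66199947/25448732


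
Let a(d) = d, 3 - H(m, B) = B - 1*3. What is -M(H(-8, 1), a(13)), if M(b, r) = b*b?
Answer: -25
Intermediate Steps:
H(m, B) = 6 - B (H(m, B) = 3 - (B - 1*3) = 3 - (B - 3) = 3 - (-3 + B) = 3 + (3 - B) = 6 - B)
M(b, r) = b**2
-M(H(-8, 1), a(13)) = -(6 - 1*1)**2 = -(6 - 1)**2 = -1*5**2 = -1*25 = -25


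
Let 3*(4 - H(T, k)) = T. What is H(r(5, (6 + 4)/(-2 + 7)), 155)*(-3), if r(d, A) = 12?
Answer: 0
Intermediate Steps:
H(T, k) = 4 - T/3
H(r(5, (6 + 4)/(-2 + 7)), 155)*(-3) = (4 - 1/3*12)*(-3) = (4 - 4)*(-3) = 0*(-3) = 0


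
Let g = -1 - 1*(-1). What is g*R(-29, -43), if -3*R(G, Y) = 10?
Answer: 0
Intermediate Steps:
R(G, Y) = -10/3 (R(G, Y) = -⅓*10 = -10/3)
g = 0 (g = -1 + 1 = 0)
g*R(-29, -43) = 0*(-10/3) = 0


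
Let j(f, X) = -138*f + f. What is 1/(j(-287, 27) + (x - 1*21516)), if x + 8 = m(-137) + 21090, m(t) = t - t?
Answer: 1/38885 ≈ 2.5717e-5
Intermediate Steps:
m(t) = 0
j(f, X) = -137*f
x = 21082 (x = -8 + (0 + 21090) = -8 + 21090 = 21082)
1/(j(-287, 27) + (x - 1*21516)) = 1/(-137*(-287) + (21082 - 1*21516)) = 1/(39319 + (21082 - 21516)) = 1/(39319 - 434) = 1/38885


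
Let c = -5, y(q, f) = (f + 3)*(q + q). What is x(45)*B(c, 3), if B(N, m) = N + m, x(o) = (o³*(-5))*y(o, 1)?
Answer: 328050000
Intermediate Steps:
y(q, f) = 2*q*(3 + f) (y(q, f) = (3 + f)*(2*q) = 2*q*(3 + f))
x(o) = -40*o⁴ (x(o) = (o³*(-5))*(2*o*(3 + 1)) = (-5*o³)*(2*o*4) = (-5*o³)*(8*o) = -40*o⁴)
x(45)*B(c, 3) = (-40*45⁴)*(-5 + 3) = -40*4100625*(-2) = -164025000*(-2) = 328050000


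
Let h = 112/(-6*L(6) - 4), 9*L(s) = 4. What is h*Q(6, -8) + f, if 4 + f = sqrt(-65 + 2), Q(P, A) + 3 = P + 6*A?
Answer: 752 + 3*I*sqrt(7) ≈ 752.0 + 7.9373*I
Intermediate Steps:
L(s) = 4/9 (L(s) = (1/9)*4 = 4/9)
Q(P, A) = -3 + P + 6*A (Q(P, A) = -3 + (P + 6*A) = -3 + P + 6*A)
f = -4 + 3*I*sqrt(7) (f = -4 + sqrt(-65 + 2) = -4 + sqrt(-63) = -4 + 3*I*sqrt(7) ≈ -4.0 + 7.9373*I)
h = -84/5 (h = 112/(-6*4/9 - 4) = 112/(-8/3 - 4) = 112/(-20/3) = 112*(-3/20) = -84/5 ≈ -16.800)
h*Q(6, -8) + f = -84*(-3 + 6 + 6*(-8))/5 + (-4 + 3*I*sqrt(7)) = -84*(-3 + 6 - 48)/5 + (-4 + 3*I*sqrt(7)) = -84/5*(-45) + (-4 + 3*I*sqrt(7)) = 756 + (-4 + 3*I*sqrt(7)) = 752 + 3*I*sqrt(7)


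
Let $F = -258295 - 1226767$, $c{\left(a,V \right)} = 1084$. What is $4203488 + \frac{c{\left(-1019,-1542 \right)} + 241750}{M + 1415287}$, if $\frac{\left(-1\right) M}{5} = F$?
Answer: $\frac{37161343645170}{8840597} \approx 4.2035 \cdot 10^{6}$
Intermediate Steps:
$F = -1485062$
$M = 7425310$ ($M = \left(-5\right) \left(-1485062\right) = 7425310$)
$4203488 + \frac{c{\left(-1019,-1542 \right)} + 241750}{M + 1415287} = 4203488 + \frac{1084 + 241750}{7425310 + 1415287} = 4203488 + \frac{242834}{8840597} = \frac{37161343645170}{8840597}$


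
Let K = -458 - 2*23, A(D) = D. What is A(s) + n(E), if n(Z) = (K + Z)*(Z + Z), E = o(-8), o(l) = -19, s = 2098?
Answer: 21972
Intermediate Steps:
E = -19
K = -504 (K = -458 - 46 = -504)
n(Z) = 2*Z*(-504 + Z) (n(Z) = (-504 + Z)*(Z + Z) = (-504 + Z)*(2*Z) = 2*Z*(-504 + Z))
A(s) + n(E) = 2098 + 2*(-19)*(-504 - 19) = 2098 + 2*(-19)*(-523) = 2098 + 19874 = 21972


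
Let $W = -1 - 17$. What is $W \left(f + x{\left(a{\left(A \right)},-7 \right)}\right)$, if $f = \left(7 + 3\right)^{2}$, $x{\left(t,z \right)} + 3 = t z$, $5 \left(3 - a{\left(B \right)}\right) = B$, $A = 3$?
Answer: $- \frac{7218}{5} \approx -1443.6$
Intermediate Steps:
$a{\left(B \right)} = 3 - \frac{B}{5}$
$x{\left(t,z \right)} = -3 + t z$
$W = -18$
$f = 100$ ($f = 10^{2} = 100$)
$W \left(f + x{\left(a{\left(A \right)},-7 \right)}\right) = - 18 \left(100 + \left(-3 + \left(3 - \frac{3}{5}\right) \left(-7\right)\right)\right) = - 18 \left(100 + \left(-3 + \frac{12}{5} \left(-7\right)\right)\right) = - 18 \left(100 - \frac{99}{5}\right) = \left(-18\right) \frac{401}{5} = - \frac{7218}{5}$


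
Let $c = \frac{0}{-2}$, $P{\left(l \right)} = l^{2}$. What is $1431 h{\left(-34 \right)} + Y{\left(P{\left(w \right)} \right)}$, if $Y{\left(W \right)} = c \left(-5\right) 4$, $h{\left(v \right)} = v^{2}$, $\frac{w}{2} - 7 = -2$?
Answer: $1654236$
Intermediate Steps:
$w = 10$ ($w = 14 + 2 \left(-2\right) = 14 - 4 = 10$)
$c = 0$ ($c = 0 \left(- \frac{1}{2}\right) = 0$)
$Y{\left(W \right)} = 0$ ($Y{\left(W \right)} = 0 \left(-5\right) 4 = 0 \cdot 4 = 0$)
$1431 h{\left(-34 \right)} + Y{\left(P{\left(w \right)} \right)} = 1431 \left(-34\right)^{2} + 0 = 1431 \cdot 1156 + 0 = 1654236 + 0 = 1654236$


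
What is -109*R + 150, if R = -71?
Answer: 7889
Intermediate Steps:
-109*R + 150 = -109*(-71) + 150 = 7739 + 150 = 7889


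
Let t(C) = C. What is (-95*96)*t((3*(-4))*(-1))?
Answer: -109440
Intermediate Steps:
(-95*96)*t((3*(-4))*(-1)) = (-95*96)*((3*(-4))*(-1)) = -(-109440)*(-1) = -9120*12 = -109440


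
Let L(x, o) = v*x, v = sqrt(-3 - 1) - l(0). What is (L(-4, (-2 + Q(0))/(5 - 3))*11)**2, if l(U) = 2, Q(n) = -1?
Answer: -15488*I ≈ -15488.0*I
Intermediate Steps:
v = -2 + 2*I (v = sqrt(-3 - 1) - 1*2 = sqrt(-4) - 2 = 2*I - 2 = -2 + 2*I ≈ -2.0 + 2.0*I)
L(x, o) = x*(-2 + 2*I) (L(x, o) = (-2 + 2*I)*x = x*(-2 + 2*I))
(L(-4, (-2 + Q(0))/(5 - 3))*11)**2 = ((2*(-4)*(-1 + I))*11)**2 = ((8 - 8*I)*11)**2 = (88 - 88*I)**2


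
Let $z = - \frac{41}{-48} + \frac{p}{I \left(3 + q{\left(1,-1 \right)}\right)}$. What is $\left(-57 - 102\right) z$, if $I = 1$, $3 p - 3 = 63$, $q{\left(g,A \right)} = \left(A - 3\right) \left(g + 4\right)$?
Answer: $\frac{19027}{272} \approx 69.952$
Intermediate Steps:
$q{\left(g,A \right)} = \left(-3 + A\right) \left(4 + g\right)$
$p = 22$ ($p = 1 + \frac{1}{3} \cdot 63 = 1 + 21 = 22$)
$z = - \frac{359}{816}$ ($z = - \frac{41}{-48} + \frac{22}{1 \left(3 - 20\right)} = \left(-41\right) \left(- \frac{1}{48}\right) + \frac{22}{1 \left(3 - 20\right)} = \frac{41}{48} + \frac{22}{1 \left(3 - 20\right)} = \frac{41}{48} + \frac{22}{1 \left(-17\right)} = \frac{41}{48} + \frac{22}{-17} = \frac{41}{48} + 22 \left(- \frac{1}{17}\right) = \frac{41}{48} - \frac{22}{17} = - \frac{359}{816} \approx -0.43995$)
$\left(-57 - 102\right) z = \left(-57 - 102\right) \left(- \frac{359}{816}\right) = \left(-159\right) \left(- \frac{359}{816}\right) = \frac{19027}{272}$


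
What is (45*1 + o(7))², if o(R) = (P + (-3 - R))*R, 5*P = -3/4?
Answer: 271441/400 ≈ 678.60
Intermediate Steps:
P = -3/20 (P = (-3/4)/5 = (-3*¼)/5 = (⅕)*(-¾) = -3/20 ≈ -0.15000)
o(R) = R*(-63/20 - R) (o(R) = (-3/20 + (-3 - R))*R = (-63/20 - R)*R = R*(-63/20 - R))
(45*1 + o(7))² = (45*1 - 1/20*7*(63 + 20*7))² = (45 - 1/20*7*(63 + 140))² = (45 - 1/20*7*203)² = (45 - 1421/20)² = (-521/20)² = 271441/400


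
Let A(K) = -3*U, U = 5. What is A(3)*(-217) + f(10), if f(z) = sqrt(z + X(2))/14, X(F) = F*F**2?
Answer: 3255 + 3*sqrt(2)/14 ≈ 3255.3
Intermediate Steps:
A(K) = -15 (A(K) = -3*5 = -15)
X(F) = F**3
f(z) = sqrt(8 + z)/14 (f(z) = sqrt(z + 2**3)/14 = sqrt(z + 8)*(1/14) = sqrt(8 + z)*(1/14) = sqrt(8 + z)/14)
A(3)*(-217) + f(10) = -15*(-217) + sqrt(8 + 10)/14 = 3255 + sqrt(18)/14 = 3255 + (3*sqrt(2))/14 = 3255 + 3*sqrt(2)/14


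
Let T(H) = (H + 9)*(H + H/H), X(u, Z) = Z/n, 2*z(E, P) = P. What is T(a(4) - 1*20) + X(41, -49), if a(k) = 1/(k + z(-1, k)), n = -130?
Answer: 478307/2340 ≈ 204.40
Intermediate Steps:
z(E, P) = P/2
X(u, Z) = -Z/130 (X(u, Z) = Z/(-130) = Z*(-1/130) = -Z/130)
a(k) = 2/(3*k) (a(k) = 1/(k + k/2) = 1/(3*k/2) = 2/(3*k))
T(H) = (1 + H)*(9 + H) (T(H) = (9 + H)*(H + 1) = (9 + H)*(1 + H) = (1 + H)*(9 + H))
T(a(4) - 1*20) + X(41, -49) = (9 + ((2/3)/4 - 1*20)**2 + 10*((2/3)/4 - 1*20)) - 1/130*(-49) = (9 + ((2/3)*(1/4) - 20)**2 + 10*((2/3)*(1/4) - 20)) + 49/130 = (9 + (1/6 - 20)**2 + 10*(1/6 - 20)) + 49/130 = (9 + (-119/6)**2 + 10*(-119/6)) + 49/130 = (9 + 14161/36 - 595/3) + 49/130 = 7345/36 + 49/130 = 478307/2340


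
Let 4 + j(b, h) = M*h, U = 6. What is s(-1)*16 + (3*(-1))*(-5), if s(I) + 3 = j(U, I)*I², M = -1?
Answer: -81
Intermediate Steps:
j(b, h) = -4 - h
s(I) = -3 + I²*(-4 - I) (s(I) = -3 + (-4 - I)*I² = -3 + I²*(-4 - I))
s(-1)*16 + (3*(-1))*(-5) = (-3 - 1*(-1)²*(4 - 1))*16 + (3*(-1))*(-5) = (-3 - 1*1*3)*16 - 3*(-5) = (-3 - 3)*16 + 15 = -6*16 + 15 = -96 + 15 = -81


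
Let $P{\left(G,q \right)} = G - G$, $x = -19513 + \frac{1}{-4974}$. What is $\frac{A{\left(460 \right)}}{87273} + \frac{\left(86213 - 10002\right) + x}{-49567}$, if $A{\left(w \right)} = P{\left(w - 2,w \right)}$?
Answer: $- \frac{282015851}{246546258} \approx -1.1439$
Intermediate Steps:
$x = - \frac{97057663}{4974}$ ($x = -19513 - \frac{1}{4974} = - \frac{97057663}{4974} \approx -19513.0$)
$P{\left(G,q \right)} = 0$
$A{\left(w \right)} = 0$
$\frac{A{\left(460 \right)}}{87273} + \frac{\left(86213 - 10002\right) + x}{-49567} = \frac{0}{87273} + \frac{\left(86213 - 10002\right) - \frac{97057663}{4974}}{-49567} = 0 \cdot \frac{1}{87273} + \left(76211 - \frac{97057663}{4974}\right) \left(- \frac{1}{49567}\right) = 0 + \frac{282015851}{4974} \left(- \frac{1}{49567}\right) = 0 - \frac{282015851}{246546258} = - \frac{282015851}{246546258}$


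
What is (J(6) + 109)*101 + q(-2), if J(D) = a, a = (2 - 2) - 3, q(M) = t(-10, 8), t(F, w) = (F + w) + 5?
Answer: 10709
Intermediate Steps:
t(F, w) = 5 + F + w
q(M) = 3 (q(M) = 5 - 10 + 8 = 3)
a = -3 (a = 0 - 3 = -3)
J(D) = -3
(J(6) + 109)*101 + q(-2) = (-3 + 109)*101 + 3 = 106*101 + 3 = 10706 + 3 = 10709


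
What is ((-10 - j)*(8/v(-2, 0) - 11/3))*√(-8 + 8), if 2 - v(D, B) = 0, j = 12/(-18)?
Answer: 0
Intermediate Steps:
j = -⅔ (j = 12*(-1/18) = -⅔ ≈ -0.66667)
v(D, B) = 2 (v(D, B) = 2 - 1*0 = 2 + 0 = 2)
((-10 - j)*(8/v(-2, 0) - 11/3))*√(-8 + 8) = ((-10 - 1*(-⅔))*(8/2 - 11/3))*√(-8 + 8) = ((-10 + ⅔)*(8*(½) - 11*⅓))*√0 = -28*(4 - 11/3)/3*0 = -28/3*⅓*0 = -28/9*0 = 0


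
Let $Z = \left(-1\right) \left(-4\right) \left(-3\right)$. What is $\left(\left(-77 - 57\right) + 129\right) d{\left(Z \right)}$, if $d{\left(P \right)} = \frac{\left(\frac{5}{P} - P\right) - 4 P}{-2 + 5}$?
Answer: $- \frac{3575}{36} \approx -99.306$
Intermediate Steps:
$Z = -12$ ($Z = 4 \left(-3\right) = -12$)
$d{\left(P \right)} = - \frac{5 P}{3} + \frac{5}{3 P}$ ($d{\left(P \right)} = \frac{\left(- P + \frac{5}{P}\right) - 4 P}{3} = \left(- 5 P + \frac{5}{P}\right) \frac{1}{3} = - \frac{5 P}{3} + \frac{5}{3 P}$)
$\left(\left(-77 - 57\right) + 129\right) d{\left(Z \right)} = \left(\left(-77 - 57\right) + 129\right) \frac{5 \left(1 - \left(-12\right)^{2}\right)}{3 \left(-12\right)} = \left(-134 + 129\right) \frac{5}{3} \left(- \frac{1}{12}\right) \left(1 - 144\right) = - 5 \cdot \frac{5}{3} \left(- \frac{1}{12}\right) \left(1 - 144\right) = - 5 \cdot \frac{5}{3} \left(- \frac{1}{12}\right) \left(-143\right) = \left(-5\right) \frac{715}{36} = - \frac{3575}{36}$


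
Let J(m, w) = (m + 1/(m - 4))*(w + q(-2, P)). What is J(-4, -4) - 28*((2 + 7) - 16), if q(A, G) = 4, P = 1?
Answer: 196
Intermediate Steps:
J(m, w) = (4 + w)*(m + 1/(-4 + m)) (J(m, w) = (m + 1/(m - 4))*(w + 4) = (m + 1/(-4 + m))*(4 + w) = (4 + w)*(m + 1/(-4 + m)))
J(-4, -4) - 28*((2 + 7) - 16) = (4 - 4 - 16*(-4) + 4*(-4)² - 4*(-4)² - 4*(-4)*(-4))/(-4 - 4) - 28*((2 + 7) - 16) = (4 - 4 + 64 + 4*16 - 4*16 - 64)/(-8) - 28*(9 - 16) = -(4 - 4 + 64 + 64 - 64 - 64)/8 - 28*(-7) = -⅛*0 + 196 = 0 + 196 = 196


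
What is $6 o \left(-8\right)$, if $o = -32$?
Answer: $1536$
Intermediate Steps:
$6 o \left(-8\right) = 6 \left(-32\right) \left(-8\right) = \left(-192\right) \left(-8\right) = 1536$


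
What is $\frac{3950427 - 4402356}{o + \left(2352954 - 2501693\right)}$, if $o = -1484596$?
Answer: $\frac{150643}{544445} \approx 0.27669$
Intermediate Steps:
$\frac{3950427 - 4402356}{o + \left(2352954 - 2501693\right)} = \frac{3950427 - 4402356}{-1484596 + \left(2352954 - 2501693\right)} = - \frac{451929}{-1484596 - 148739} = - \frac{451929}{-1633335} = \left(-451929\right) \left(- \frac{1}{1633335}\right) = \frac{150643}{544445}$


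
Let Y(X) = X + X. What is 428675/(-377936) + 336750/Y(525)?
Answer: 65035815/203504 ≈ 319.58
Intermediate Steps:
Y(X) = 2*X
428675/(-377936) + 336750/Y(525) = 428675/(-377936) + 336750/((2*525)) = 428675*(-1/377936) + 336750/1050 = -32975/29072 + 336750*(1/1050) = -32975/29072 + 2245/7 = 65035815/203504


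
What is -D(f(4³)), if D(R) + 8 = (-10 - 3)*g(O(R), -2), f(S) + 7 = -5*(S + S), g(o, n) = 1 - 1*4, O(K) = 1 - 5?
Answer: -31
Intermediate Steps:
O(K) = -4
g(o, n) = -3 (g(o, n) = 1 - 4 = -3)
f(S) = -7 - 10*S (f(S) = -7 - 5*(S + S) = -7 - 10*S)
D(R) = 31 (D(R) = -8 + (-10 - 3)*(-3) = -8 - 13*(-3) = -8 + 39 = 31)
-D(f(4³)) = -1*31 = -31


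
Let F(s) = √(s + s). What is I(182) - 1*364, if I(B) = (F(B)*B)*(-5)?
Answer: -364 - 1820*√91 ≈ -17726.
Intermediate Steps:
F(s) = √2*√s (F(s) = √(2*s) = √2*√s)
I(B) = -5*√2*B^(3/2) (I(B) = ((√2*√B)*B)*(-5) = (√2*B^(3/2))*(-5) = -5*√2*B^(3/2))
I(182) - 1*364 = -5*√2*182^(3/2) - 1*364 = -5*√2*182*√182 - 364 = -1820*√91 - 364 = -364 - 1820*√91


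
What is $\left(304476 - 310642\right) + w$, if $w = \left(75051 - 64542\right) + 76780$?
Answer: $81123$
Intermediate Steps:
$w = 87289$ ($w = 10509 + 76780 = 87289$)
$\left(304476 - 310642\right) + w = \left(304476 - 310642\right) + 87289 = -6166 + 87289 = 81123$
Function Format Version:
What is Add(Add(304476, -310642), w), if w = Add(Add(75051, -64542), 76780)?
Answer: 81123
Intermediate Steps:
w = 87289 (w = Add(10509, 76780) = 87289)
Add(Add(304476, -310642), w) = Add(Add(304476, -310642), 87289) = Add(-6166, 87289) = 81123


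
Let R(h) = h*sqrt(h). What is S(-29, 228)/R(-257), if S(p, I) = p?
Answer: -29*I*sqrt(257)/66049 ≈ -0.0070388*I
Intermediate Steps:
R(h) = h**(3/2)
S(-29, 228)/R(-257) = -29*I*sqrt(257)/66049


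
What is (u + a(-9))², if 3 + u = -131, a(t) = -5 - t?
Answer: 16900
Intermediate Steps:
u = -134 (u = -3 - 131 = -134)
(u + a(-9))² = (-134 + (-5 - 1*(-9)))² = (-134 + (-5 + 9))² = (-134 + 4)² = (-130)² = 16900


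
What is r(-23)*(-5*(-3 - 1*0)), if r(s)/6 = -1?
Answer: -90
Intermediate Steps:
r(s) = -6 (r(s) = 6*(-1) = -6)
r(-23)*(-5*(-3 - 1*0)) = -(-30)*(-3 - 1*0) = -(-30)*(-3 + 0) = -(-30)*(-3) = -6*15 = -90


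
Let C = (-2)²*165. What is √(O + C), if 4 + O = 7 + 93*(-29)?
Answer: 3*I*√226 ≈ 45.1*I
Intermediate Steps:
O = -2694 (O = -4 + (7 + 93*(-29)) = -4 + (7 - 2697) = -4 - 2690 = -2694)
C = 660 (C = 4*165 = 660)
√(O + C) = √(-2694 + 660) = √(-2034) = 3*I*√226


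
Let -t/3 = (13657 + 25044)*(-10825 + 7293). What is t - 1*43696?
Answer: 410032100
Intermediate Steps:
t = 410075796 (t = -3*(13657 + 25044)*(-10825 + 7293) = -116103*(-3532) = -3*(-136691932) = 410075796)
t - 1*43696 = 410075796 - 1*43696 = 410075796 - 43696 = 410032100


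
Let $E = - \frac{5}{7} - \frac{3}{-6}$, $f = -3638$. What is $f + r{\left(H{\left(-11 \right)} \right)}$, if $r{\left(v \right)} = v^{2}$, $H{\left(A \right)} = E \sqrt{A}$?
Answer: $- \frac{713147}{196} \approx -3638.5$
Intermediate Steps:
$E = - \frac{3}{14}$ ($E = \left(-5\right) \frac{1}{7} - - \frac{1}{2} = - \frac{5}{7} + \frac{1}{2} = - \frac{3}{14} \approx -0.21429$)
$H{\left(A \right)} = - \frac{3 \sqrt{A}}{14}$
$f + r{\left(H{\left(-11 \right)} \right)} = -3638 + \left(- \frac{3 \sqrt{-11}}{14}\right)^{2} = -3638 + \left(- \frac{3 i \sqrt{11}}{14}\right)^{2} = -3638 - \frac{99}{196} = - \frac{713147}{196}$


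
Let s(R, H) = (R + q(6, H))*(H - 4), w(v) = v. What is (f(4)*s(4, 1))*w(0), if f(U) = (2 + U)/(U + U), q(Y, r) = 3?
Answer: 0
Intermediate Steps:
f(U) = (2 + U)/(2*U) (f(U) = (2 + U)/((2*U)) = (2 + U)*(1/(2*U)) = (2 + U)/(2*U))
s(R, H) = (-4 + H)*(3 + R) (s(R, H) = (R + 3)*(H - 4) = (3 + R)*(-4 + H) = (-4 + H)*(3 + R))
(f(4)*s(4, 1))*w(0) = (((1/2)*(2 + 4)/4)*(-12 - 4*4 + 3*1 + 1*4))*0 = (((1/2)*(1/4)*6)*(-12 - 16 + 3 + 4))*0 = ((3/4)*(-21))*0 = -63/4*0 = 0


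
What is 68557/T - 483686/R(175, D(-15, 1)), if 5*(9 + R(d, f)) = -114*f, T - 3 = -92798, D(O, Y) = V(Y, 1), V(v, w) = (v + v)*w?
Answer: 32057070827/3619005 ≈ 8858.0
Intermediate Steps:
V(v, w) = 2*v*w (V(v, w) = (2*v)*w = 2*v*w)
D(O, Y) = 2*Y (D(O, Y) = 2*Y*1 = 2*Y)
T = -92795 (T = 3 - 92798 = -92795)
R(d, f) = -9 - 114*f/5 (R(d, f) = -9 + (-114*f)/5 = -9 - 114*f/5)
68557/T - 483686/R(175, D(-15, 1)) = 68557/(-92795) - 483686/(-9 - 228/5) = 68557*(-1/92795) - 483686/(-9 - 114/5*2) = -68557/92795 - 483686/(-9 - 228/5) = -68557/92795 - 483686/(-273/5) = -68557/92795 - 483686*(-5/273) = -68557/92795 + 345490/39 = 32057070827/3619005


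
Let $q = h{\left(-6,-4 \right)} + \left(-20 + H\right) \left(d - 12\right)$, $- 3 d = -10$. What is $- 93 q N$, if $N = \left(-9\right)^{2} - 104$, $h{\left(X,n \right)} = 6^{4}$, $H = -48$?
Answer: $4032728$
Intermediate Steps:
$d = \frac{10}{3}$ ($d = \left(- \frac{1}{3}\right) \left(-10\right) = \frac{10}{3} \approx 3.3333$)
$h{\left(X,n \right)} = 1296$
$N = -23$ ($N = 81 - 104 = -23$)
$q = \frac{5656}{3}$ ($q = 1296 + \left(-20 - 48\right) \left(\frac{10}{3} - 12\right) = 1296 - - \frac{1768}{3} = 1296 + \frac{1768}{3} = \frac{5656}{3} \approx 1885.3$)
$- 93 q N = \left(-93\right) \frac{5656}{3} \left(-23\right) = \left(-175336\right) \left(-23\right) = 4032728$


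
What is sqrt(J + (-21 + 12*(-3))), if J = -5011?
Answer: 2*I*sqrt(1267) ≈ 71.19*I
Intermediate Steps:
sqrt(J + (-21 + 12*(-3))) = sqrt(-5011 + (-21 + 12*(-3))) = sqrt(-5011 + (-21 - 36)) = sqrt(-5011 - 57) = sqrt(-5068) = 2*I*sqrt(1267)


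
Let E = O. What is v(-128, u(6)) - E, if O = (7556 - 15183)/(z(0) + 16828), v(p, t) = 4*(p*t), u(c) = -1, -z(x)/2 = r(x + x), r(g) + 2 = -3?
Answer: 8628683/16838 ≈ 512.45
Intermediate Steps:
r(g) = -5 (r(g) = -2 - 3 = -5)
z(x) = 10 (z(x) = -2*(-5) = 10)
v(p, t) = 4*p*t
O = -7627/16838 (O = (7556 - 15183)/(10 + 16828) = -7627/16838 ≈ -0.45296)
E = -7627/16838 ≈ -0.45296
v(-128, u(6)) - E = 4*(-128)*(-1) - 1*(-7627/16838) = 512 + 7627/16838 = 8628683/16838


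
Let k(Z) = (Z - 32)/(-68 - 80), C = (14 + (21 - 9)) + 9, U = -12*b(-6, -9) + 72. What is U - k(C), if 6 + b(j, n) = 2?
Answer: 17763/148 ≈ 120.02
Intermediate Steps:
b(j, n) = -4 (b(j, n) = -6 + 2 = -4)
U = 120 (U = -12*(-4) + 72 = 48 + 72 = 120)
C = 35 (C = (14 + 12) + 9 = 26 + 9 = 35)
k(Z) = 8/37 - Z/148 (k(Z) = (-32 + Z)/(-148) = (-32 + Z)*(-1/148) = 8/37 - Z/148)
U - k(C) = 120 - (8/37 - 1/148*35) = 120 - (8/37 - 35/148) = 120 - 1*(-3/148) = 120 + 3/148 = 17763/148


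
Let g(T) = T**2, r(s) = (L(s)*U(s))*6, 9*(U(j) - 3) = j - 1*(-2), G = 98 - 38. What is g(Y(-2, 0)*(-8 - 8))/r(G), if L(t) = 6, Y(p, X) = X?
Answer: 0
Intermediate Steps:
G = 60
U(j) = 29/9 + j/9 (U(j) = 3 + (j - 1*(-2))/9 = 3 + (j + 2)/9 = 3 + (2 + j)/9 = 3 + (2/9 + j/9) = 29/9 + j/9)
r(s) = 116 + 4*s (r(s) = (6*(29/9 + s/9))*6 = (58/3 + 2*s/3)*6 = 116 + 4*s)
g(Y(-2, 0)*(-8 - 8))/r(G) = (0*(-8 - 8))**2/(116 + 4*60) = (0*(-16))**2/(116 + 240) = 0**2/356 = 0*(1/356) = 0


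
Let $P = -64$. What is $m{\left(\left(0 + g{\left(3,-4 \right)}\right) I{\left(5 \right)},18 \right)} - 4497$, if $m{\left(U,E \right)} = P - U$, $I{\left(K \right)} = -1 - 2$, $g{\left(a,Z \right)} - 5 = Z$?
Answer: $-4558$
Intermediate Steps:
$g{\left(a,Z \right)} = 5 + Z$
$I{\left(K \right)} = -3$
$m{\left(U,E \right)} = -64 - U$
$m{\left(\left(0 + g{\left(3,-4 \right)}\right) I{\left(5 \right)},18 \right)} - 4497 = \left(-64 - \left(0 + \left(5 - 4\right)\right) \left(-3\right)\right) - 4497 = \left(-64 - \left(0 + 1\right) \left(-3\right)\right) - 4497 = \left(-64 - 1 \left(-3\right)\right) - 4497 = \left(-64 - -3\right) - 4497 = \left(-64 + 3\right) - 4497 = -61 - 4497 = -4558$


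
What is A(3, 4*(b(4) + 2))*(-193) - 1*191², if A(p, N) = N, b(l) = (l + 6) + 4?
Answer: -48833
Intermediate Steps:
b(l) = 10 + l (b(l) = (6 + l) + 4 = 10 + l)
A(3, 4*(b(4) + 2))*(-193) - 1*191² = (4*((10 + 4) + 2))*(-193) - 1*191² = (4*(14 + 2))*(-193) - 1*36481 = (4*16)*(-193) - 36481 = 64*(-193) - 36481 = -12352 - 36481 = -48833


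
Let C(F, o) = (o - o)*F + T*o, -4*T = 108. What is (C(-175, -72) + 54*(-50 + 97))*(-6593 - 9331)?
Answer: -71371368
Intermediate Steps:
T = -27 (T = -1/4*108 = -27)
C(F, o) = -27*o (C(F, o) = (o - o)*F - 27*o = 0*F - 27*o = 0 - 27*o = -27*o)
(C(-175, -72) + 54*(-50 + 97))*(-6593 - 9331) = (-27*(-72) + 54*(-50 + 97))*(-6593 - 9331) = (1944 + 54*47)*(-15924) = (1944 + 2538)*(-15924) = 4482*(-15924) = -71371368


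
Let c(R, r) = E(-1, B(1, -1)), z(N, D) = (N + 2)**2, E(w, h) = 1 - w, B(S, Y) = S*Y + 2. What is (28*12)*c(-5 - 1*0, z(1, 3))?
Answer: 672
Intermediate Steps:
B(S, Y) = 2 + S*Y
z(N, D) = (2 + N)**2
c(R, r) = 2 (c(R, r) = 1 - 1*(-1) = 1 + 1 = 2)
(28*12)*c(-5 - 1*0, z(1, 3)) = (28*12)*2 = 336*2 = 672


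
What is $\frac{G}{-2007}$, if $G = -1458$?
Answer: $\frac{162}{223} \approx 0.72646$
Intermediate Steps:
$\frac{G}{-2007} = - \frac{1458}{-2007} = \left(-1458\right) \left(- \frac{1}{2007}\right) = \frac{162}{223}$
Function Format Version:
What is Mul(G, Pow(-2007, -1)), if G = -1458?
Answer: Rational(162, 223) ≈ 0.72646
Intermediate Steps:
Mul(G, Pow(-2007, -1)) = Mul(-1458, Pow(-2007, -1)) = Mul(-1458, Rational(-1, 2007)) = Rational(162, 223)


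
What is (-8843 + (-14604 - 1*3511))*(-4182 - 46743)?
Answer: 1372836150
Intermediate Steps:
(-8843 + (-14604 - 1*3511))*(-4182 - 46743) = (-8843 + (-14604 - 3511))*(-50925) = (-8843 - 18115)*(-50925) = -26958*(-50925) = 1372836150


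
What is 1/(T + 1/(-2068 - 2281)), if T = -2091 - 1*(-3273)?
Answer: 4349/5140517 ≈ 0.00084602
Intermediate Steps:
T = 1182 (T = -2091 + 3273 = 1182)
1/(T + 1/(-2068 - 2281)) = 1/(1182 + 1/(-2068 - 2281)) = 1/(1182 + 1/(-4349)) = 1/(1182 - 1/4349) = 1/(5140517/4349) = 4349/5140517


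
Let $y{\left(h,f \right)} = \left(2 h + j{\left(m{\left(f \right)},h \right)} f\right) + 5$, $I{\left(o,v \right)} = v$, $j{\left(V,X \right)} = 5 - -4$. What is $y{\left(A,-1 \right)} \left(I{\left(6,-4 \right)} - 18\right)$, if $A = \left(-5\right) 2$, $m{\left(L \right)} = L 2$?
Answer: $528$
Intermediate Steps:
$m{\left(L \right)} = 2 L$
$j{\left(V,X \right)} = 9$ ($j{\left(V,X \right)} = 5 + 4 = 9$)
$A = -10$
$y{\left(h,f \right)} = 5 + 2 h + 9 f$ ($y{\left(h,f \right)} = \left(2 h + 9 f\right) + 5 = 5 + 2 h + 9 f$)
$y{\left(A,-1 \right)} \left(I{\left(6,-4 \right)} - 18\right) = \left(5 + 2 \left(-10\right) + 9 \left(-1\right)\right) \left(-4 - 18\right) = \left(5 - 20 - 9\right) \left(-22\right) = \left(-24\right) \left(-22\right) = 528$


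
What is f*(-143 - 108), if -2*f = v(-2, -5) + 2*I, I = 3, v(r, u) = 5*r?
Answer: -502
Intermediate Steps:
f = 2 (f = -(5*(-2) + 2*3)/2 = -(-10 + 6)/2 = -1/2*(-4) = 2)
f*(-143 - 108) = 2*(-143 - 108) = 2*(-251) = -502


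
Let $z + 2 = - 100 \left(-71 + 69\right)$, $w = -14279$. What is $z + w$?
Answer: $-14081$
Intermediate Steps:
$z = 198$ ($z = -2 - 100 \left(-71 + 69\right) = -2 - -200 = -2 + 200 = 198$)
$z + w = 198 - 14279 = -14081$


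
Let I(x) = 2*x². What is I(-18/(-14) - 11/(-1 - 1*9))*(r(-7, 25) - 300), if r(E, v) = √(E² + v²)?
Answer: -167334/49 + 27889*√674/2450 ≈ -3119.5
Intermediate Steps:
I(-18/(-14) - 11/(-1 - 1*9))*(r(-7, 25) - 300) = (2*(-18/(-14) - 11/(-1 - 1*9))²)*(√((-7)² + 25²) - 300) = (2*(-18*(-1/14) - 11/(-1 - 9))²)*(√(49 + 625) - 300) = (2*(9/7 - 11/(-10))²)*(√674 - 300) = (2*(9/7 - 11*(-⅒))²)*(-300 + √674) = (2*(9/7 + 11/10)²)*(-300 + √674) = (2*(167/70)²)*(-300 + √674) = (2*(27889/4900))*(-300 + √674) = 27889*(-300 + √674)/2450 = -167334/49 + 27889*√674/2450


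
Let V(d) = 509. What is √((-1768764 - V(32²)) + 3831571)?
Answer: √2062298 ≈ 1436.1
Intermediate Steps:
√((-1768764 - V(32²)) + 3831571) = √((-1768764 - 1*509) + 3831571) = √((-1768764 - 509) + 3831571) = √(-1769273 + 3831571) = √2062298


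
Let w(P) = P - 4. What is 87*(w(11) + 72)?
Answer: 6873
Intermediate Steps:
w(P) = -4 + P
87*(w(11) + 72) = 87*((-4 + 11) + 72) = 87*(7 + 72) = 87*79 = 6873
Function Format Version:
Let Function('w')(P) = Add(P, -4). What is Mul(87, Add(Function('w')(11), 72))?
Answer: 6873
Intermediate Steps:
Function('w')(P) = Add(-4, P)
Mul(87, Add(Function('w')(11), 72)) = Mul(87, Add(Add(-4, 11), 72)) = Mul(87, Add(7, 72)) = Mul(87, 79) = 6873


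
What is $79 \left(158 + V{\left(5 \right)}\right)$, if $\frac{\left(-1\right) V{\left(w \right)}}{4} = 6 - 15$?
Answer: $15326$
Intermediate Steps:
$V{\left(w \right)} = 36$ ($V{\left(w \right)} = - 4 \left(6 - 15\right) = \left(-4\right) \left(-9\right) = 36$)
$79 \left(158 + V{\left(5 \right)}\right) = 79 \left(158 + 36\right) = 79 \cdot 194 = 15326$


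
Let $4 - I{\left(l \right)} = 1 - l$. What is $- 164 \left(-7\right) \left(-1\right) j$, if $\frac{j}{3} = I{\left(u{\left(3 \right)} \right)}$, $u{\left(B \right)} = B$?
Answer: $-20664$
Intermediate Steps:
$I{\left(l \right)} = 3 + l$ ($I{\left(l \right)} = 4 - \left(1 - l\right) = 4 + \left(-1 + l\right) = 3 + l$)
$j = 18$ ($j = 3 \left(3 + 3\right) = 3 \cdot 6 = 18$)
$- 164 \left(-7\right) \left(-1\right) j = - 164 \left(-7\right) \left(-1\right) 18 = - 164 \cdot 7 \cdot 18 = \left(-164\right) 126 = -20664$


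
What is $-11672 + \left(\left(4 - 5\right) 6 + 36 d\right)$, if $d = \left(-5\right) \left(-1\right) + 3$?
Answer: $-11390$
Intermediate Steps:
$d = 8$ ($d = 5 + 3 = 8$)
$-11672 + \left(\left(4 - 5\right) 6 + 36 d\right) = -11672 + \left(\left(4 - 5\right) 6 + 36 \cdot 8\right) = -11672 + \left(\left(-1\right) 6 + 288\right) = -11672 + \left(-6 + 288\right) = -11672 + 282 = -11390$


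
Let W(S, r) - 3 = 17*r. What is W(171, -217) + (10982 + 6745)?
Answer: 14041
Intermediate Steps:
W(S, r) = 3 + 17*r
W(171, -217) + (10982 + 6745) = (3 + 17*(-217)) + (10982 + 6745) = (3 - 3689) + 17727 = -3686 + 17727 = 14041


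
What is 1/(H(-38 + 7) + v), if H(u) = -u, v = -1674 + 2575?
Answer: 1/932 ≈ 0.0010730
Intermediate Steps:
v = 901
1/(H(-38 + 7) + v) = 1/(-(-38 + 7) + 901) = 1/(-1*(-31) + 901) = 1/(31 + 901) = 1/932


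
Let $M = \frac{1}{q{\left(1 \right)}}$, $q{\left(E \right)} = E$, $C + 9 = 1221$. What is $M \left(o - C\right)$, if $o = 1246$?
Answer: $34$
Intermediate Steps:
$C = 1212$ ($C = -9 + 1221 = 1212$)
$M = 1$ ($M = 1^{-1} = 1$)
$M \left(o - C\right) = 1 \left(1246 - 1212\right) = 1 \cdot 34 = 34$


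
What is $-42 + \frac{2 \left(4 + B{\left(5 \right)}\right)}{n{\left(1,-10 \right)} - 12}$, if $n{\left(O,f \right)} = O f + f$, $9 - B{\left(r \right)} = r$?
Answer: $- \frac{85}{2} \approx -42.5$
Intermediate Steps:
$B{\left(r \right)} = 9 - r$
$n{\left(O,f \right)} = f + O f$
$-42 + \frac{2 \left(4 + B{\left(5 \right)}\right)}{n{\left(1,-10 \right)} - 12} = -42 + \frac{2 \left(4 + \left(9 - 5\right)\right)}{- 10 \left(1 + 1\right) - 12} = -42 + \frac{2 \left(4 + \left(9 - 5\right)\right)}{\left(-10\right) 2 - 12} = -42 + \frac{2 \left(4 + 4\right)}{-20 - 12} = -42 + \frac{2 \cdot 8}{-32} = -42 - \frac{1}{2} = - \frac{85}{2}$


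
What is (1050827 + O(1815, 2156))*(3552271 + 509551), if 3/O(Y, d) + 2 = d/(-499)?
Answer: 6731062261380371/1577 ≈ 4.2683e+12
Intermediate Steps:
O(Y, d) = 3/(-2 - d/499) (O(Y, d) = 3/(-2 + d/(-499)) = 3/(-2 + d*(-1/499)) = 3/(-2 - d/499))
(1050827 + O(1815, 2156))*(3552271 + 509551) = (1050827 - 1497/(998 + 2156))*(3552271 + 509551) = (1050827 - 1497/3154)*4061822 = (3314306861/3154)*4061822 = 6731062261380371/1577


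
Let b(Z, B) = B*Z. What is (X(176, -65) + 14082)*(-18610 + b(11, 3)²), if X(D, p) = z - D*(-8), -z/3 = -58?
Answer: -274448944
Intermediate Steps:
z = 174 (z = -3*(-58) = 174)
X(D, p) = 174 + 8*D (X(D, p) = 174 - D*(-8) = 174 - (-8)*D = 174 + 8*D)
(X(176, -65) + 14082)*(-18610 + b(11, 3)²) = ((174 + 8*176) + 14082)*(-18610 + (3*11)²) = ((174 + 1408) + 14082)*(-18610 + 33²) = (1582 + 14082)*(-18610 + 1089) = 15664*(-17521) = -274448944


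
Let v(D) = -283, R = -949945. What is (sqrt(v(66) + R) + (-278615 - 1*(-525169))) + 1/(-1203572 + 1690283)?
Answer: 120000543895/486711 + 2*I*sqrt(237557) ≈ 2.4655e+5 + 974.8*I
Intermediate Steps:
(sqrt(v(66) + R) + (-278615 - 1*(-525169))) + 1/(-1203572 + 1690283) = (sqrt(-283 - 949945) + (-278615 - 1*(-525169))) + 1/(-1203572 + 1690283) = (sqrt(-950228) + (-278615 + 525169)) + 1/486711 = (2*I*sqrt(237557) + 246554) + 1/486711 = (246554 + 2*I*sqrt(237557)) + 1/486711 = 120000543895/486711 + 2*I*sqrt(237557)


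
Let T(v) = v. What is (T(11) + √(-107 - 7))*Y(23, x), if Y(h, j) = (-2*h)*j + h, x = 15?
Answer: -7337 - 667*I*√114 ≈ -7337.0 - 7121.6*I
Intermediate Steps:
Y(h, j) = h - 2*h*j (Y(h, j) = -2*h*j + h = h - 2*h*j)
(T(11) + √(-107 - 7))*Y(23, x) = (11 + √(-107 - 7))*(23*(1 - 2*15)) = (11 + √(-114))*(23*(1 - 30)) = (11 + I*√114)*(23*(-29)) = (11 + I*√114)*(-667) = -7337 - 667*I*√114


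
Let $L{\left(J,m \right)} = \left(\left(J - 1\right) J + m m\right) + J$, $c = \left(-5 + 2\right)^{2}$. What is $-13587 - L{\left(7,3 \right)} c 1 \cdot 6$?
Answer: $-16719$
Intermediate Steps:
$c = 9$ ($c = \left(-3\right)^{2} = 9$)
$L{\left(J,m \right)} = J + m^{2} + J \left(-1 + J\right)$ ($L{\left(J,m \right)} = \left(\left(J - 1\right) J + m^{2}\right) + J = \left(\left(-1 + J\right) J + m^{2}\right) + J = \left(J \left(-1 + J\right) + m^{2}\right) + J = \left(m^{2} + J \left(-1 + J\right)\right) + J = J + m^{2} + J \left(-1 + J\right)$)
$-13587 - L{\left(7,3 \right)} c 1 \cdot 6 = -13587 - \left(7^{2} + 3^{2}\right) 9 \cdot 1 \cdot 6 = -13587 - \left(49 + 9\right) 9 \cdot 6 = -13587 - 58 \cdot 9 \cdot 6 = -13587 - 522 \cdot 6 = -13587 - 3132 = -16719$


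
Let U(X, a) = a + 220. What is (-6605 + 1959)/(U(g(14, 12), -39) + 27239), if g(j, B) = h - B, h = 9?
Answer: -2323/13710 ≈ -0.16944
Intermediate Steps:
g(j, B) = 9 - B
U(X, a) = 220 + a
(-6605 + 1959)/(U(g(14, 12), -39) + 27239) = (-6605 + 1959)/((220 - 39) + 27239) = -4646/(181 + 27239) = -4646/27420 = -4646*1/27420 = -2323/13710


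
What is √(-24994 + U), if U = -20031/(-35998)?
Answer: I*√32387903888038/35998 ≈ 158.09*I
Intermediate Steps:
U = 20031/35998 (U = -20031*(-1/35998) = 20031/35998 ≈ 0.55645)
√(-24994 + U) = √(-24994 + 20031/35998) = √(-899713981/35998) = I*√32387903888038/35998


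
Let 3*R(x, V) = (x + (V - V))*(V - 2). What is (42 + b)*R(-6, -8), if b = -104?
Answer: -1240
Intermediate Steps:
R(x, V) = x*(-2 + V)/3 (R(x, V) = ((x + (V - V))*(V - 2))/3 = ((x + 0)*(-2 + V))/3 = (x*(-2 + V))/3 = x*(-2 + V)/3)
(42 + b)*R(-6, -8) = (42 - 104)*((⅓)*(-6)*(-2 - 8)) = -62*(-6)*(-10)/3 = -62*20 = -1240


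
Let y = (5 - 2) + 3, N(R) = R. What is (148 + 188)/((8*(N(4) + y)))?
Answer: 21/5 ≈ 4.2000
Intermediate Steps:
y = 6 (y = 3 + 3 = 6)
(148 + 188)/((8*(N(4) + y))) = (148 + 188)/((8*(4 + 6))) = 336/((8*10)) = 336/80 = 336*(1/80) = 21/5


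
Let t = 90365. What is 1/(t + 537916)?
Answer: 1/628281 ≈ 1.5916e-6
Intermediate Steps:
1/(t + 537916) = 1/(90365 + 537916) = 1/628281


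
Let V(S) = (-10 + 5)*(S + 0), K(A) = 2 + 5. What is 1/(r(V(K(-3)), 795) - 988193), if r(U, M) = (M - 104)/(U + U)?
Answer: -70/69174201 ≈ -1.0119e-6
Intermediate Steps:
K(A) = 7
V(S) = -5*S
r(U, M) = (-104 + M)/(2*U) (r(U, M) = (-104 + M)/((2*U)) = (-104 + M)*(1/(2*U)) = (-104 + M)/(2*U))
1/(r(V(K(-3)), 795) - 988193) = 1/((-104 + 795)/(2*((-5*7))) - 988193) = 1/((1/2)*691/(-35) - 988193) = 1/((1/2)*(-1/35)*691 - 988193) = 1/(-691/70 - 988193) = 1/(-69174201/70) = -70/69174201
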